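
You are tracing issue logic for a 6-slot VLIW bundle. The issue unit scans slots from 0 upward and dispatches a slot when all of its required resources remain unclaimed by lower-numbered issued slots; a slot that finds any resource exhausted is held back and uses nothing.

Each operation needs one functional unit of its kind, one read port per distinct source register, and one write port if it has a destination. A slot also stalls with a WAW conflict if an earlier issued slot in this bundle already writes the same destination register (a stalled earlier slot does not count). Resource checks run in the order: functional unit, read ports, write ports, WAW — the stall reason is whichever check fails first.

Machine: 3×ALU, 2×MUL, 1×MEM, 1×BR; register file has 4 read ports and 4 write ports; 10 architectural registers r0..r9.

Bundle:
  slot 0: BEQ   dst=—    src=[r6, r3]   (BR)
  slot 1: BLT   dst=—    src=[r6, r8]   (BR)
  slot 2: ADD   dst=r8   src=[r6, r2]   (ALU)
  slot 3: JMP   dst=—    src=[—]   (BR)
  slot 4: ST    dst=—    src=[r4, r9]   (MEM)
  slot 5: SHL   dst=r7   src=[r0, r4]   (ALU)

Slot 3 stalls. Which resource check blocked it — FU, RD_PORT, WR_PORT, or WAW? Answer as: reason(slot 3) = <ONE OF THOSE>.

  0. BR ⇒ go  {3A/2Mu/1Ld/0B | 2r 4w}
  1. BR ⇒ no(FU)  {3A/2Mu/1Ld/0B | 2r 4w}
  2. ALU→r8 ⇒ go  {2A/2Mu/1Ld/0B | 0r 3w}
  3. BR ⇒ no(FU)  {2A/2Mu/1Ld/0B | 0r 3w}
  4. MEM ⇒ no(RD_PORT)  {2A/2Mu/1Ld/0B | 0r 3w}
  5. ALU→r7 ⇒ no(RD_PORT)  {2A/2Mu/1Ld/0B | 0r 3w}

reason(slot 3) = FU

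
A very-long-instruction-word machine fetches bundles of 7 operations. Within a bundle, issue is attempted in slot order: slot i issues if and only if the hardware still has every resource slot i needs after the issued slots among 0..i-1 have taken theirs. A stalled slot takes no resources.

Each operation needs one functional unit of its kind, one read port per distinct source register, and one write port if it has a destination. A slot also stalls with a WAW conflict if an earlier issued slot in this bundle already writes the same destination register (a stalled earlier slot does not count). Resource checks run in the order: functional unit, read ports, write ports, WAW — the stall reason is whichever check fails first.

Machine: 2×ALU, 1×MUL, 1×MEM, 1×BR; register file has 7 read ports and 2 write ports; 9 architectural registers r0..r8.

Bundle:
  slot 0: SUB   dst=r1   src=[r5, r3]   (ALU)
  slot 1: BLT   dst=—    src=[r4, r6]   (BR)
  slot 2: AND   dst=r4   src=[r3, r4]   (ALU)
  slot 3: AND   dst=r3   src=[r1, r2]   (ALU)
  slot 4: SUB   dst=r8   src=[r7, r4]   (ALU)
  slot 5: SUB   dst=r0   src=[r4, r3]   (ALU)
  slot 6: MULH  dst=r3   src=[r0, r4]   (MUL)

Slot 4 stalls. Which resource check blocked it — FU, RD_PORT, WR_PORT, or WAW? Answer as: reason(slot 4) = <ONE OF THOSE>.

  0. ALU→r1 ⇒ go  {1A/1Mu/1Ld/1B | 5r 1w}
  1. BR ⇒ go  {1A/1Mu/1Ld/0B | 3r 1w}
  2. ALU→r4 ⇒ go  {0A/1Mu/1Ld/0B | 1r 0w}
  3. ALU→r3 ⇒ no(FU)  {0A/1Mu/1Ld/0B | 1r 0w}
  4. ALU→r8 ⇒ no(FU)  {0A/1Mu/1Ld/0B | 1r 0w}
  5. ALU→r0 ⇒ no(FU)  {0A/1Mu/1Ld/0B | 1r 0w}
  6. MUL→r3 ⇒ no(RD_PORT)  {0A/1Mu/1Ld/0B | 1r 0w}

reason(slot 4) = FU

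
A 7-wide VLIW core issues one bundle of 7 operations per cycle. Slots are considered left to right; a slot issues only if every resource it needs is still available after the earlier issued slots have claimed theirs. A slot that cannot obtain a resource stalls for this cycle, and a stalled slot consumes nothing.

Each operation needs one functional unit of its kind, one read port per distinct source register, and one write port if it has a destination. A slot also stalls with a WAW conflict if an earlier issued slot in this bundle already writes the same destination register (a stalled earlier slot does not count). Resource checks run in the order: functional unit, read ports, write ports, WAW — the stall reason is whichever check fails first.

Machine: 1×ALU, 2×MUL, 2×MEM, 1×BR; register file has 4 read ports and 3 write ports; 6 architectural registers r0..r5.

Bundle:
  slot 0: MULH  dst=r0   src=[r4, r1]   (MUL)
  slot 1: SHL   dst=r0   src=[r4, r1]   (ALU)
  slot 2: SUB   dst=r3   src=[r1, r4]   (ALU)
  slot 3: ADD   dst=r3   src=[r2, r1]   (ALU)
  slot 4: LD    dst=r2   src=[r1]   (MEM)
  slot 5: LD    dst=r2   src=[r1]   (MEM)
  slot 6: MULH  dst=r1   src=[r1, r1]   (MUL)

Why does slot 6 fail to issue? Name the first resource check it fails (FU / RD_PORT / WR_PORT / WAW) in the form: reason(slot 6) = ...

slot 0 (MUL): ISSUE — free A1,Mu1,Ld2,B1 rp2 wp2
slot 1 (ALU): stall WAW — free A1,Mu1,Ld2,B1 rp2 wp2
slot 2 (ALU): ISSUE — free A0,Mu1,Ld2,B1 rp0 wp1
slot 3 (ALU): stall FU — free A0,Mu1,Ld2,B1 rp0 wp1
slot 4 (MEM): stall RD_PORT — free A0,Mu1,Ld2,B1 rp0 wp1
slot 5 (MEM): stall RD_PORT — free A0,Mu1,Ld2,B1 rp0 wp1
slot 6 (MUL): stall RD_PORT — free A0,Mu1,Ld2,B1 rp0 wp1

reason(slot 6) = RD_PORT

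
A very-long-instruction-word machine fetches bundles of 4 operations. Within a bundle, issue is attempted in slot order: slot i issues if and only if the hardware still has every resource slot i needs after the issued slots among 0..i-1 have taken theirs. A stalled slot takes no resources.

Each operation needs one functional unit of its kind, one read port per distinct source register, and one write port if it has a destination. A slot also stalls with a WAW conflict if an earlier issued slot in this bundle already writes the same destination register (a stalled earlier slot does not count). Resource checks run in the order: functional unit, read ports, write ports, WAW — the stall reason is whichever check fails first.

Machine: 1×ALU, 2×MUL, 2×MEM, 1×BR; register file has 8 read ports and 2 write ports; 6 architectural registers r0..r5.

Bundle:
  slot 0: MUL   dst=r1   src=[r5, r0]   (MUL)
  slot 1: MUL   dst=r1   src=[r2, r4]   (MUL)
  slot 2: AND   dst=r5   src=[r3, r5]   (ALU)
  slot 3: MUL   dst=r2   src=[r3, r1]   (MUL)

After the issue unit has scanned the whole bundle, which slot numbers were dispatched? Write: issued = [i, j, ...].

issued = [0, 2]

slot 0 (MUL): ISSUE — free A1,Mu1,Ld2,B1 rp6 wp1
slot 1 (MUL): stall WAW — free A1,Mu1,Ld2,B1 rp6 wp1
slot 2 (ALU): ISSUE — free A0,Mu1,Ld2,B1 rp4 wp0
slot 3 (MUL): stall WR_PORT — free A0,Mu1,Ld2,B1 rp4 wp0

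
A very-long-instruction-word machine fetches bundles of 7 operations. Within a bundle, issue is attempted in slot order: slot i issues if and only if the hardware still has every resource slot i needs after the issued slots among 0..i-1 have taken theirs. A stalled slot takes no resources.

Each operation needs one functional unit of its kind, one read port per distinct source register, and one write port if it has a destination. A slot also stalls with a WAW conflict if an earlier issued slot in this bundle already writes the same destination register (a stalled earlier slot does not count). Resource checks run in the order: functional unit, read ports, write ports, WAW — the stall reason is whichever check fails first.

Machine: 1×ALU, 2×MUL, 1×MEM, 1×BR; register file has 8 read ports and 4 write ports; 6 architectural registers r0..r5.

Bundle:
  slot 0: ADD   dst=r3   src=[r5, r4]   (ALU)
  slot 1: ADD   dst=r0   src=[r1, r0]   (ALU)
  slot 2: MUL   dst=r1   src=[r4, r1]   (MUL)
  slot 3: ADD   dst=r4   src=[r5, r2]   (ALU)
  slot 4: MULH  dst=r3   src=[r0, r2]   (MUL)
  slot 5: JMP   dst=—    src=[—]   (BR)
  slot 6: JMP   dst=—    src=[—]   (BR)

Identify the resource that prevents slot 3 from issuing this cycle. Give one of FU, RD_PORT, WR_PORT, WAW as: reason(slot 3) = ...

  0. ALU→r3 ⇒ go  {0A/2Mu/1Ld/1B | 6r 3w}
  1. ALU→r0 ⇒ no(FU)  {0A/2Mu/1Ld/1B | 6r 3w}
  2. MUL→r1 ⇒ go  {0A/1Mu/1Ld/1B | 4r 2w}
  3. ALU→r4 ⇒ no(FU)  {0A/1Mu/1Ld/1B | 4r 2w}
  4. MUL→r3 ⇒ no(WAW)  {0A/1Mu/1Ld/1B | 4r 2w}
  5. BR ⇒ go  {0A/1Mu/1Ld/0B | 4r 2w}
  6. BR ⇒ no(FU)  {0A/1Mu/1Ld/0B | 4r 2w}

reason(slot 3) = FU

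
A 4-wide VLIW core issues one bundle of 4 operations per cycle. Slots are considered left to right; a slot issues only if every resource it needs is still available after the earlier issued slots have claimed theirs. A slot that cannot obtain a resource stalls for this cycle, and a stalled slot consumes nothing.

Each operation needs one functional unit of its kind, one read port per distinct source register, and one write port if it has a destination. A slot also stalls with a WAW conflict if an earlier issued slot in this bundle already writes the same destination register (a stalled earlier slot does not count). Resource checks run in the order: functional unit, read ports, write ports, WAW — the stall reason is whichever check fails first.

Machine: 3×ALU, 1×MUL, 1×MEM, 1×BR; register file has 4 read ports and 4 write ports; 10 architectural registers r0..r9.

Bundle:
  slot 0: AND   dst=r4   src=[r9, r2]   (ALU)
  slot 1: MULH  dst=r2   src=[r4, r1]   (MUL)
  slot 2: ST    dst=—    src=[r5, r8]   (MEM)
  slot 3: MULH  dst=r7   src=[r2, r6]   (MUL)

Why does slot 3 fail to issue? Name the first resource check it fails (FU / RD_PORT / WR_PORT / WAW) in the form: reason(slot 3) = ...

reason(slot 3) = FU

slot 0 (ALU): ISSUE — free A2,Mu1,Ld1,B1 rp2 wp3
slot 1 (MUL): ISSUE — free A2,Mu0,Ld1,B1 rp0 wp2
slot 2 (MEM): stall RD_PORT — free A2,Mu0,Ld1,B1 rp0 wp2
slot 3 (MUL): stall FU — free A2,Mu0,Ld1,B1 rp0 wp2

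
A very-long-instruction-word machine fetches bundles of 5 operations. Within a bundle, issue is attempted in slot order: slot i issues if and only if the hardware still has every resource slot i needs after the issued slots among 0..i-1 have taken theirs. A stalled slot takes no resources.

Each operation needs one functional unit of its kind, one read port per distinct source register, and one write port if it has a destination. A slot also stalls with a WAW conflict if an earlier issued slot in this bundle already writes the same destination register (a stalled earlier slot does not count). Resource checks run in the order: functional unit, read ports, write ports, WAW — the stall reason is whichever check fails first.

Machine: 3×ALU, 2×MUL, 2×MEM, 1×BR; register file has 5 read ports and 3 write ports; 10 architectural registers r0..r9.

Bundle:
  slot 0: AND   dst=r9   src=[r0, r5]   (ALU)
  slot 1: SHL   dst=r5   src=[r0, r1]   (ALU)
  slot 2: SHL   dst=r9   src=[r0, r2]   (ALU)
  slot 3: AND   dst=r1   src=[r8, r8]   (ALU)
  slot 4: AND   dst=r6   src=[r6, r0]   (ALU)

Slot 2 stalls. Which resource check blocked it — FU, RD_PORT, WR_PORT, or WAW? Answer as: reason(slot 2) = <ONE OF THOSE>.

  0. ALU→r9 ⇒ go  {2A/2Mu/2Ld/1B | 3r 2w}
  1. ALU→r5 ⇒ go  {1A/2Mu/2Ld/1B | 1r 1w}
  2. ALU→r9 ⇒ no(RD_PORT)  {1A/2Mu/2Ld/1B | 1r 1w}
  3. ALU→r1 ⇒ go  {0A/2Mu/2Ld/1B | 0r 0w}
  4. ALU→r6 ⇒ no(FU)  {0A/2Mu/2Ld/1B | 0r 0w}

reason(slot 2) = RD_PORT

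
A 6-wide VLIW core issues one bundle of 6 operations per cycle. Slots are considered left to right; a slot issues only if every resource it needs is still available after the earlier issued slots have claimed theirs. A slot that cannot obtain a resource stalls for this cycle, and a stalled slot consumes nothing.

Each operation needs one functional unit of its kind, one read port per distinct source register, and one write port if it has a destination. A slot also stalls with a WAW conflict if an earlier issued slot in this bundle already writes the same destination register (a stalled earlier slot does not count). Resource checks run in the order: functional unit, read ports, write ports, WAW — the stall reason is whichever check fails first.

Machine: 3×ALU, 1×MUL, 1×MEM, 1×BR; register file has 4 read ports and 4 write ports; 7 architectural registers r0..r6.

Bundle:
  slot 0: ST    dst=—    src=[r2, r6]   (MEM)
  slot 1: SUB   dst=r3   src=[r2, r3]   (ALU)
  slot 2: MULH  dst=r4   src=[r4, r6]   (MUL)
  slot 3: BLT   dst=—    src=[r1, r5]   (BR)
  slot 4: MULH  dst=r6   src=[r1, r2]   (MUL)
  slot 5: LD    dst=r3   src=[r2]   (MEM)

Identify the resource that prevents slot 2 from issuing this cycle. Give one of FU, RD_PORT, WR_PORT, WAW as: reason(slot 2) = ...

reason(slot 2) = RD_PORT

(0) want 1×MEM +2rd +0wr — yes → AL3|MU1|ME0|BR1|rd2|wr4
(1) want 1×ALU +2rd +1wr — yes → AL2|MU1|ME0|BR1|rd0|wr3
(2) want 1×MUL +2rd +1wr — RD_PORT → AL2|MU1|ME0|BR1|rd0|wr3
(3) want 1×BR +2rd +0wr — RD_PORT → AL2|MU1|ME0|BR1|rd0|wr3
(4) want 1×MUL +2rd +1wr — RD_PORT → AL2|MU1|ME0|BR1|rd0|wr3
(5) want 1×MEM +1rd +1wr — FU → AL2|MU1|ME0|BR1|rd0|wr3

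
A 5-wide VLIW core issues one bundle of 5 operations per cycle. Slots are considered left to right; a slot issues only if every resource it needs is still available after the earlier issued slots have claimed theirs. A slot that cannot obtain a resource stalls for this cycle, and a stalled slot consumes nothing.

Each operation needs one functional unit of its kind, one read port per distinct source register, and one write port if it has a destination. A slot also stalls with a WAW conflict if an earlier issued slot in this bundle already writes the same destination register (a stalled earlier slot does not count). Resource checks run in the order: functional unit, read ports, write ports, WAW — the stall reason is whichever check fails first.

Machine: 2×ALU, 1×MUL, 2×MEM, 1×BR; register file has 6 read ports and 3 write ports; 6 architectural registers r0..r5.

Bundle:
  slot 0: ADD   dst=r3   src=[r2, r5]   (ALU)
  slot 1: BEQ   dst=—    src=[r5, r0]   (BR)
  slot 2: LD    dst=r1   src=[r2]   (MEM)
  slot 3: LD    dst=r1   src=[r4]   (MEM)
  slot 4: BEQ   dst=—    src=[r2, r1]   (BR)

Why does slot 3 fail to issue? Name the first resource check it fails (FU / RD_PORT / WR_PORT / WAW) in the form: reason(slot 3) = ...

[0] ALU needs rd=2 wr=1: ok; after: ALU=1 MUL=1 MEM=2 BR=1, R=4, W=2
[1] BR needs rd=2 wr=0: ok; after: ALU=1 MUL=1 MEM=2 BR=0, R=2, W=2
[2] MEM needs rd=1 wr=1: ok; after: ALU=1 MUL=1 MEM=1 BR=0, R=1, W=1
[3] MEM needs rd=1 wr=1: WAW; after: ALU=1 MUL=1 MEM=1 BR=0, R=1, W=1
[4] BR needs rd=2 wr=0: FU; after: ALU=1 MUL=1 MEM=1 BR=0, R=1, W=1

reason(slot 3) = WAW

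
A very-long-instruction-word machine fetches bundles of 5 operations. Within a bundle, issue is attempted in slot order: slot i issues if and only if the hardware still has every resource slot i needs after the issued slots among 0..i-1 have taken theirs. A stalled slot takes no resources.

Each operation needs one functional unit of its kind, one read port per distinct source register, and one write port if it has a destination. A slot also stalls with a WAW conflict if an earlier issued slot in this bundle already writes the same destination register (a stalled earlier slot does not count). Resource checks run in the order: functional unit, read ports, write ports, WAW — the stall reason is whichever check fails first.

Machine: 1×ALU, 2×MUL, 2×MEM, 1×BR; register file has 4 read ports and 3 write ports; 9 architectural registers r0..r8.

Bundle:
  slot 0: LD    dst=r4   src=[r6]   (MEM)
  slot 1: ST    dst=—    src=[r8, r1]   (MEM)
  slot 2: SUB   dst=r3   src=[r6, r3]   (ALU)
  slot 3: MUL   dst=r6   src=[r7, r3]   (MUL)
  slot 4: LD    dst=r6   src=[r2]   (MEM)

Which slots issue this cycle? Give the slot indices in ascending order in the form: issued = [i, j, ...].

issued = [0, 1]

slot 0 (MEM): ISSUE — free A1,Mu2,Ld1,B1 rp3 wp2
slot 1 (MEM): ISSUE — free A1,Mu2,Ld0,B1 rp1 wp2
slot 2 (ALU): stall RD_PORT — free A1,Mu2,Ld0,B1 rp1 wp2
slot 3 (MUL): stall RD_PORT — free A1,Mu2,Ld0,B1 rp1 wp2
slot 4 (MEM): stall FU — free A1,Mu2,Ld0,B1 rp1 wp2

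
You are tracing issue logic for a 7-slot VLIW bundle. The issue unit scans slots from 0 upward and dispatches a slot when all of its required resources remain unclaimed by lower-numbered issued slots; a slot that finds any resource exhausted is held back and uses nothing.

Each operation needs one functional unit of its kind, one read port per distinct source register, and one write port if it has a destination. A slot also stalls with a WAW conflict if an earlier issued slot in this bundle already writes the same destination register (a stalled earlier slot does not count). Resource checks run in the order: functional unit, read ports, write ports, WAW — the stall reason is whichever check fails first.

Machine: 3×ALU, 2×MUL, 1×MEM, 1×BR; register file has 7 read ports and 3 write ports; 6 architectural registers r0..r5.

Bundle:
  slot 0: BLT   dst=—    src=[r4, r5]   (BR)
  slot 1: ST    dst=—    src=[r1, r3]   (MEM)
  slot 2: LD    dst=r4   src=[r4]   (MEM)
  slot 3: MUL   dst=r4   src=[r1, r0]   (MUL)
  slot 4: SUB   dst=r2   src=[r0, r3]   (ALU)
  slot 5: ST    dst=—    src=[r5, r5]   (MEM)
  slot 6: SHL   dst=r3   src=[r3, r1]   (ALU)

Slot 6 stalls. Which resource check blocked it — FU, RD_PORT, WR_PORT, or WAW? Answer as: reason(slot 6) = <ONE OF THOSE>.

reason(slot 6) = RD_PORT

#0 BR src=r4,r5 dispatched  <A:3 Mu:2 Ld:1 B:0 rd:5 wr:3>
#1 MEM src=r1,r3 dispatched  <A:3 Mu:2 Ld:0 B:0 rd:3 wr:3>
#2 MEM src=r4 held:FU  <A:3 Mu:2 Ld:0 B:0 rd:3 wr:3>
#3 MUL src=r1,r0 dispatched  <A:3 Mu:1 Ld:0 B:0 rd:1 wr:2>
#4 ALU src=r0,r3 held:RD_PORT  <A:3 Mu:1 Ld:0 B:0 rd:1 wr:2>
#5 MEM src=r5,r5 held:FU  <A:3 Mu:1 Ld:0 B:0 rd:1 wr:2>
#6 ALU src=r3,r1 held:RD_PORT  <A:3 Mu:1 Ld:0 B:0 rd:1 wr:2>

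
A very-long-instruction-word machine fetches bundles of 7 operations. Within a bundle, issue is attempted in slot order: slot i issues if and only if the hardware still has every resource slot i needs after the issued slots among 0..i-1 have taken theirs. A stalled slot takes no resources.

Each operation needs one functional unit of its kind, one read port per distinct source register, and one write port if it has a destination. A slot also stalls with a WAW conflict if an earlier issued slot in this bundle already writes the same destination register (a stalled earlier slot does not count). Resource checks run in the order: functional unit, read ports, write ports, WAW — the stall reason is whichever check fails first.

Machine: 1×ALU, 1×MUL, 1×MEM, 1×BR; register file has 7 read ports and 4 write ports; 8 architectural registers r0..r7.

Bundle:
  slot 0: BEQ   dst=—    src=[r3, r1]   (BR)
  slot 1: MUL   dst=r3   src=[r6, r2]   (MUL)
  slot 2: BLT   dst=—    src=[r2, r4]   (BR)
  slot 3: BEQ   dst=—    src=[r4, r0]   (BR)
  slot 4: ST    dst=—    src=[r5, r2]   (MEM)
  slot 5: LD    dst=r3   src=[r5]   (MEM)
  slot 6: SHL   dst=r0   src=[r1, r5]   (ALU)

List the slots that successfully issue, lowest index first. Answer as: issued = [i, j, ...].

issued = [0, 1, 4]

(0) want 1×BR +2rd +0wr — yes → AL1|MU1|ME1|BR0|rd5|wr4
(1) want 1×MUL +2rd +1wr — yes → AL1|MU0|ME1|BR0|rd3|wr3
(2) want 1×BR +2rd +0wr — FU → AL1|MU0|ME1|BR0|rd3|wr3
(3) want 1×BR +2rd +0wr — FU → AL1|MU0|ME1|BR0|rd3|wr3
(4) want 1×MEM +2rd +0wr — yes → AL1|MU0|ME0|BR0|rd1|wr3
(5) want 1×MEM +1rd +1wr — FU → AL1|MU0|ME0|BR0|rd1|wr3
(6) want 1×ALU +2rd +1wr — RD_PORT → AL1|MU0|ME0|BR0|rd1|wr3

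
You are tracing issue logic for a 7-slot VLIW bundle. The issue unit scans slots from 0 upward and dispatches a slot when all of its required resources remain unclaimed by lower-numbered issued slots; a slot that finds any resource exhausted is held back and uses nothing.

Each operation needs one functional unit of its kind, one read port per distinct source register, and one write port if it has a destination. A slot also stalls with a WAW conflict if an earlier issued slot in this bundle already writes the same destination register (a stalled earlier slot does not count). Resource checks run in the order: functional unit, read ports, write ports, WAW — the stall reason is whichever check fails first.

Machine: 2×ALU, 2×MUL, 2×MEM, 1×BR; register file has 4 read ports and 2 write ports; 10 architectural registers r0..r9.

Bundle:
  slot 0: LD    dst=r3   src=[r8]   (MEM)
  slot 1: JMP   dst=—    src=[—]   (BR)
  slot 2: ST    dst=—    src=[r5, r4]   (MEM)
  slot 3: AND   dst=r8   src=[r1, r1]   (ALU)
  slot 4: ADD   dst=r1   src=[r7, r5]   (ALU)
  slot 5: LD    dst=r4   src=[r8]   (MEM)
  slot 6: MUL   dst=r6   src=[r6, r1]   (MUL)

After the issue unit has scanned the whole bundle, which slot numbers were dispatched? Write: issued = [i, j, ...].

  0. MEM→r3 ⇒ go  {2A/2Mu/1Ld/1B | 3r 1w}
  1. BR ⇒ go  {2A/2Mu/1Ld/0B | 3r 1w}
  2. MEM ⇒ go  {2A/2Mu/0Ld/0B | 1r 1w}
  3. ALU→r8 ⇒ go  {1A/2Mu/0Ld/0B | 0r 0w}
  4. ALU→r1 ⇒ no(RD_PORT)  {1A/2Mu/0Ld/0B | 0r 0w}
  5. MEM→r4 ⇒ no(FU)  {1A/2Mu/0Ld/0B | 0r 0w}
  6. MUL→r6 ⇒ no(RD_PORT)  {1A/2Mu/0Ld/0B | 0r 0w}

issued = [0, 1, 2, 3]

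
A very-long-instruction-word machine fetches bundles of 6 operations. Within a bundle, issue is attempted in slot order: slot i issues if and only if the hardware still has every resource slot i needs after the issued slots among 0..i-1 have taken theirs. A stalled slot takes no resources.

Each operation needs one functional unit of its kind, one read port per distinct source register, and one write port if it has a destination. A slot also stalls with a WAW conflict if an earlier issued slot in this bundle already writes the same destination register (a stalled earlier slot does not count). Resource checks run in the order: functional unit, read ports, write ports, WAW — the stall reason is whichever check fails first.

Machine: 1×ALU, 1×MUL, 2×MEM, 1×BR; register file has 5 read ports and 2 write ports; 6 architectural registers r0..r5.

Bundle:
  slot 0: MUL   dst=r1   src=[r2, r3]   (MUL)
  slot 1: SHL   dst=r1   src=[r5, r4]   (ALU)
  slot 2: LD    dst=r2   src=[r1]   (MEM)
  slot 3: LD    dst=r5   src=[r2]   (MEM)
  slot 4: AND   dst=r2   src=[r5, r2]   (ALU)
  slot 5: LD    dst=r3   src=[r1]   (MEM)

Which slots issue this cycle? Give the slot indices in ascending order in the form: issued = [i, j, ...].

#0 MUL src=r2,r3 dispatched  <A:1 Mu:0 Ld:2 B:1 rd:3 wr:1>
#1 ALU src=r5,r4 held:WAW  <A:1 Mu:0 Ld:2 B:1 rd:3 wr:1>
#2 MEM src=r1 dispatched  <A:1 Mu:0 Ld:1 B:1 rd:2 wr:0>
#3 MEM src=r2 held:WR_PORT  <A:1 Mu:0 Ld:1 B:1 rd:2 wr:0>
#4 ALU src=r5,r2 held:WR_PORT  <A:1 Mu:0 Ld:1 B:1 rd:2 wr:0>
#5 MEM src=r1 held:WR_PORT  <A:1 Mu:0 Ld:1 B:1 rd:2 wr:0>

issued = [0, 2]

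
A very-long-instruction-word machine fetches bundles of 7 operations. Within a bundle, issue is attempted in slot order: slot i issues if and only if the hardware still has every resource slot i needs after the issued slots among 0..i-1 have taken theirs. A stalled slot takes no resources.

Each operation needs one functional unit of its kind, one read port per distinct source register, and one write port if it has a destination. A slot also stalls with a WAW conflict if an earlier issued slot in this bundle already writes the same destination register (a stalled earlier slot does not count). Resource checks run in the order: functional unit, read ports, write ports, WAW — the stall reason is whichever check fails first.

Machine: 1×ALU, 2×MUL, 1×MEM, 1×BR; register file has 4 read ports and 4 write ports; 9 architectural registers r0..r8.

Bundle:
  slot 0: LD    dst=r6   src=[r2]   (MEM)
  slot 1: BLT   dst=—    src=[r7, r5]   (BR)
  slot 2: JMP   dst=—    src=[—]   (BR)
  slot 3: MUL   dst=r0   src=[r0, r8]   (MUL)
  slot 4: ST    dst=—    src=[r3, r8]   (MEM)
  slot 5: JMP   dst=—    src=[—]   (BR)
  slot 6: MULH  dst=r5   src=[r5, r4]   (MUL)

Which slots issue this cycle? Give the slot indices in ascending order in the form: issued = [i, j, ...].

issued = [0, 1]

  0. MEM→r6 ⇒ go  {1A/2Mu/0Ld/1B | 3r 3w}
  1. BR ⇒ go  {1A/2Mu/0Ld/0B | 1r 3w}
  2. BR ⇒ no(FU)  {1A/2Mu/0Ld/0B | 1r 3w}
  3. MUL→r0 ⇒ no(RD_PORT)  {1A/2Mu/0Ld/0B | 1r 3w}
  4. MEM ⇒ no(FU)  {1A/2Mu/0Ld/0B | 1r 3w}
  5. BR ⇒ no(FU)  {1A/2Mu/0Ld/0B | 1r 3w}
  6. MUL→r5 ⇒ no(RD_PORT)  {1A/2Mu/0Ld/0B | 1r 3w}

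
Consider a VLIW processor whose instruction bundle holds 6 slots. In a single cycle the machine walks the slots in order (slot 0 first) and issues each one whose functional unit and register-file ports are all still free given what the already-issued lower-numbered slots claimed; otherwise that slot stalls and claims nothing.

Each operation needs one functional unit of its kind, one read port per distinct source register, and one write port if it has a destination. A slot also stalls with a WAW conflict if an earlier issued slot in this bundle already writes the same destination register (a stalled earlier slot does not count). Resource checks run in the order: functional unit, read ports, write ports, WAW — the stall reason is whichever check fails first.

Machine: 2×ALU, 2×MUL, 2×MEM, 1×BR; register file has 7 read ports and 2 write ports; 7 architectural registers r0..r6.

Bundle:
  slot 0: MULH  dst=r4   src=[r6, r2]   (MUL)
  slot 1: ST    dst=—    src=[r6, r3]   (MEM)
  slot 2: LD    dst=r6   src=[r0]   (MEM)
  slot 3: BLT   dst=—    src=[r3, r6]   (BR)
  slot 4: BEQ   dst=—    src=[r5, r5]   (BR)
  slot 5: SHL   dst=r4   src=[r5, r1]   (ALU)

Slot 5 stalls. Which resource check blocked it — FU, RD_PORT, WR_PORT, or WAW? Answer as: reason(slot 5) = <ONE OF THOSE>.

reason(slot 5) = RD_PORT

  0. MUL→r4 ⇒ go  {2A/1Mu/2Ld/1B | 5r 1w}
  1. MEM ⇒ go  {2A/1Mu/1Ld/1B | 3r 1w}
  2. MEM→r6 ⇒ go  {2A/1Mu/0Ld/1B | 2r 0w}
  3. BR ⇒ go  {2A/1Mu/0Ld/0B | 0r 0w}
  4. BR ⇒ no(FU)  {2A/1Mu/0Ld/0B | 0r 0w}
  5. ALU→r4 ⇒ no(RD_PORT)  {2A/1Mu/0Ld/0B | 0r 0w}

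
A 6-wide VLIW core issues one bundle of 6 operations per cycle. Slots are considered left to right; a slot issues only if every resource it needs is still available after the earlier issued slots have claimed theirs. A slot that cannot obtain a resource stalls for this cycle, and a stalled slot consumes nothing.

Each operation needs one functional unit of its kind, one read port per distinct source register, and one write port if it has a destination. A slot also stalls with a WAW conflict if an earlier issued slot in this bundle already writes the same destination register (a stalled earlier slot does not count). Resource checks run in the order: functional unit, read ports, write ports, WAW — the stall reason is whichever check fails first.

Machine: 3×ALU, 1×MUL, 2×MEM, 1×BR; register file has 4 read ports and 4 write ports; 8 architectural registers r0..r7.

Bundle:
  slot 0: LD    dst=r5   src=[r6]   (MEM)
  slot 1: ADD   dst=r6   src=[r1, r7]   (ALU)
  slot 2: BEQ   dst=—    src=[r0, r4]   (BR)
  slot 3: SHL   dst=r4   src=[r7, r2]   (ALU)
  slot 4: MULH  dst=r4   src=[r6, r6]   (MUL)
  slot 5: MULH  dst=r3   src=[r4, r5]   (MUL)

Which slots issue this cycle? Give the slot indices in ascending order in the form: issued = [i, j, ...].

slot 0 (MEM): ISSUE — free A3,Mu1,Ld1,B1 rp3 wp3
slot 1 (ALU): ISSUE — free A2,Mu1,Ld1,B1 rp1 wp2
slot 2 (BR): stall RD_PORT — free A2,Mu1,Ld1,B1 rp1 wp2
slot 3 (ALU): stall RD_PORT — free A2,Mu1,Ld1,B1 rp1 wp2
slot 4 (MUL): ISSUE — free A2,Mu0,Ld1,B1 rp0 wp1
slot 5 (MUL): stall FU — free A2,Mu0,Ld1,B1 rp0 wp1

issued = [0, 1, 4]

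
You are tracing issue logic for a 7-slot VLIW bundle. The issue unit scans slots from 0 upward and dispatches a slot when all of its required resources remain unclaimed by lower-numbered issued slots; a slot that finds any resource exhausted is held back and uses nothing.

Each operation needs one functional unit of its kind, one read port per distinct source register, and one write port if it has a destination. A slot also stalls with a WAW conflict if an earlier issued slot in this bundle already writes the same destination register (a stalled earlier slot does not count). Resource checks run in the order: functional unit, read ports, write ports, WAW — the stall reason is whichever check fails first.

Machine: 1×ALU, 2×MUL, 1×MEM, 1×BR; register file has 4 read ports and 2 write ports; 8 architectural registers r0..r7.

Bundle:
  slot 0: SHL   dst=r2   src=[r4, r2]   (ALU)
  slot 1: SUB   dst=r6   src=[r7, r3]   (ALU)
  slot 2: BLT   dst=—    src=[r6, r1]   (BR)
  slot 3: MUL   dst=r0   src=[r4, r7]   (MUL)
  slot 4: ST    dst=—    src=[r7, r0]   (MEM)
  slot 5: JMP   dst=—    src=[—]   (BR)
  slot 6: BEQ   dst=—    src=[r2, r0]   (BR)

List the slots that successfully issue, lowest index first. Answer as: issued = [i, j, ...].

  0. ALU→r2 ⇒ go  {0A/2Mu/1Ld/1B | 2r 1w}
  1. ALU→r6 ⇒ no(FU)  {0A/2Mu/1Ld/1B | 2r 1w}
  2. BR ⇒ go  {0A/2Mu/1Ld/0B | 0r 1w}
  3. MUL→r0 ⇒ no(RD_PORT)  {0A/2Mu/1Ld/0B | 0r 1w}
  4. MEM ⇒ no(RD_PORT)  {0A/2Mu/1Ld/0B | 0r 1w}
  5. BR ⇒ no(FU)  {0A/2Mu/1Ld/0B | 0r 1w}
  6. BR ⇒ no(FU)  {0A/2Mu/1Ld/0B | 0r 1w}

issued = [0, 2]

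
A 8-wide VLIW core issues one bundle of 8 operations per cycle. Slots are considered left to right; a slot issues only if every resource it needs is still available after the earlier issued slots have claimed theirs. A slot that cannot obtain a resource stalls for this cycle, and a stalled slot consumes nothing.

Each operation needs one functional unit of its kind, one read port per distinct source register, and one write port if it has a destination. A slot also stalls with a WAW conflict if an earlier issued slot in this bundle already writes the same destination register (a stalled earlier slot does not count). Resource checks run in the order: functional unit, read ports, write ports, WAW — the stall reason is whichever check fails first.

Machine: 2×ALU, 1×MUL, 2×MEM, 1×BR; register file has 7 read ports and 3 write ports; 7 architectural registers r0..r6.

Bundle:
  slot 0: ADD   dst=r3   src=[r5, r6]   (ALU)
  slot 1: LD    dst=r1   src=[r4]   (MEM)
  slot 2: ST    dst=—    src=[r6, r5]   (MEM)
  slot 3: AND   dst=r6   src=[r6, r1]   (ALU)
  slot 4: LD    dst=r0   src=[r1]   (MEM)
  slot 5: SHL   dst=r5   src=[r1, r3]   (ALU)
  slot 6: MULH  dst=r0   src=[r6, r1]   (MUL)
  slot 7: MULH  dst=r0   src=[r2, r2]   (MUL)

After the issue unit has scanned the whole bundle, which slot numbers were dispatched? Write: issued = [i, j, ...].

  0. ALU→r3 ⇒ go  {1A/1Mu/2Ld/1B | 5r 2w}
  1. MEM→r1 ⇒ go  {1A/1Mu/1Ld/1B | 4r 1w}
  2. MEM ⇒ go  {1A/1Mu/0Ld/1B | 2r 1w}
  3. ALU→r6 ⇒ go  {0A/1Mu/0Ld/1B | 0r 0w}
  4. MEM→r0 ⇒ no(FU)  {0A/1Mu/0Ld/1B | 0r 0w}
  5. ALU→r5 ⇒ no(FU)  {0A/1Mu/0Ld/1B | 0r 0w}
  6. MUL→r0 ⇒ no(RD_PORT)  {0A/1Mu/0Ld/1B | 0r 0w}
  7. MUL→r0 ⇒ no(RD_PORT)  {0A/1Mu/0Ld/1B | 0r 0w}

issued = [0, 1, 2, 3]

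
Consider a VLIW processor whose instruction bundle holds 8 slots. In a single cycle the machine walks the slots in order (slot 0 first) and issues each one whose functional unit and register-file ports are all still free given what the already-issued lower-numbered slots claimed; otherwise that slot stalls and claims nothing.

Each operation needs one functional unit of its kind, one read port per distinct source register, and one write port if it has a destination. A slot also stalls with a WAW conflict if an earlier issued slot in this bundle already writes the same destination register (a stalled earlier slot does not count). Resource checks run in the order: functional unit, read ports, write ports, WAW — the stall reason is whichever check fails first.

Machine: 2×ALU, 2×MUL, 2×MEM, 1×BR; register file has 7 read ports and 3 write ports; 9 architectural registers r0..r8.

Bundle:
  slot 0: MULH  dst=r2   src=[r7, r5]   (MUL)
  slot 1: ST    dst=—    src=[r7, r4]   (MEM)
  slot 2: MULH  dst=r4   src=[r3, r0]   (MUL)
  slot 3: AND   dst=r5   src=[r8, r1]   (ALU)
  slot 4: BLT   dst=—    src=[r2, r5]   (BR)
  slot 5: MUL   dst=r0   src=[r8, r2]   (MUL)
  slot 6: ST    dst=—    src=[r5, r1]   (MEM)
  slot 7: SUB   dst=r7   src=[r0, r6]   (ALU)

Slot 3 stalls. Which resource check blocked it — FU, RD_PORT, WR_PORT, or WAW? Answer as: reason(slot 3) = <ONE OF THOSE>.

[0] MUL needs rd=2 wr=1: ok; after: ALU=2 MUL=1 MEM=2 BR=1, R=5, W=2
[1] MEM needs rd=2 wr=0: ok; after: ALU=2 MUL=1 MEM=1 BR=1, R=3, W=2
[2] MUL needs rd=2 wr=1: ok; after: ALU=2 MUL=0 MEM=1 BR=1, R=1, W=1
[3] ALU needs rd=2 wr=1: RD_PORT; after: ALU=2 MUL=0 MEM=1 BR=1, R=1, W=1
[4] BR needs rd=2 wr=0: RD_PORT; after: ALU=2 MUL=0 MEM=1 BR=1, R=1, W=1
[5] MUL needs rd=2 wr=1: FU; after: ALU=2 MUL=0 MEM=1 BR=1, R=1, W=1
[6] MEM needs rd=2 wr=0: RD_PORT; after: ALU=2 MUL=0 MEM=1 BR=1, R=1, W=1
[7] ALU needs rd=2 wr=1: RD_PORT; after: ALU=2 MUL=0 MEM=1 BR=1, R=1, W=1

reason(slot 3) = RD_PORT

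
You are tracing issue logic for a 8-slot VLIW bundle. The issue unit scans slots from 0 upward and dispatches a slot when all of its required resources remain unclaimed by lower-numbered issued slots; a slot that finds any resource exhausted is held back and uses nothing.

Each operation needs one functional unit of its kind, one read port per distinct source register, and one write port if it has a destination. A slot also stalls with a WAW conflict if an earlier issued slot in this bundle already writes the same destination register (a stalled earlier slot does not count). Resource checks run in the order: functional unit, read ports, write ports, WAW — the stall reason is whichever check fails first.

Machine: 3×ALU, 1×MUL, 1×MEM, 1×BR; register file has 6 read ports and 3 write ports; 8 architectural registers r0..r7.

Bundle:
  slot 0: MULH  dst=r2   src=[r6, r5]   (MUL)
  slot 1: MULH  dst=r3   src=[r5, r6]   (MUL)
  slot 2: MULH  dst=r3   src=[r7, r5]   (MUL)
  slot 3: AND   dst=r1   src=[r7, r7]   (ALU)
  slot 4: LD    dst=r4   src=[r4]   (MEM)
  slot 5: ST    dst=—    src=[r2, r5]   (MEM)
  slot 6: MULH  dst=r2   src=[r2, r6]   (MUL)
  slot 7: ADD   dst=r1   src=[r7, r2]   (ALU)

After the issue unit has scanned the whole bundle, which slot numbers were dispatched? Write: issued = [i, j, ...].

  0. MUL→r2 ⇒ go  {3A/0Mu/1Ld/1B | 4r 2w}
  1. MUL→r3 ⇒ no(FU)  {3A/0Mu/1Ld/1B | 4r 2w}
  2. MUL→r3 ⇒ no(FU)  {3A/0Mu/1Ld/1B | 4r 2w}
  3. ALU→r1 ⇒ go  {2A/0Mu/1Ld/1B | 3r 1w}
  4. MEM→r4 ⇒ go  {2A/0Mu/0Ld/1B | 2r 0w}
  5. MEM ⇒ no(FU)  {2A/0Mu/0Ld/1B | 2r 0w}
  6. MUL→r2 ⇒ no(FU)  {2A/0Mu/0Ld/1B | 2r 0w}
  7. ALU→r1 ⇒ no(WR_PORT)  {2A/0Mu/0Ld/1B | 2r 0w}

issued = [0, 3, 4]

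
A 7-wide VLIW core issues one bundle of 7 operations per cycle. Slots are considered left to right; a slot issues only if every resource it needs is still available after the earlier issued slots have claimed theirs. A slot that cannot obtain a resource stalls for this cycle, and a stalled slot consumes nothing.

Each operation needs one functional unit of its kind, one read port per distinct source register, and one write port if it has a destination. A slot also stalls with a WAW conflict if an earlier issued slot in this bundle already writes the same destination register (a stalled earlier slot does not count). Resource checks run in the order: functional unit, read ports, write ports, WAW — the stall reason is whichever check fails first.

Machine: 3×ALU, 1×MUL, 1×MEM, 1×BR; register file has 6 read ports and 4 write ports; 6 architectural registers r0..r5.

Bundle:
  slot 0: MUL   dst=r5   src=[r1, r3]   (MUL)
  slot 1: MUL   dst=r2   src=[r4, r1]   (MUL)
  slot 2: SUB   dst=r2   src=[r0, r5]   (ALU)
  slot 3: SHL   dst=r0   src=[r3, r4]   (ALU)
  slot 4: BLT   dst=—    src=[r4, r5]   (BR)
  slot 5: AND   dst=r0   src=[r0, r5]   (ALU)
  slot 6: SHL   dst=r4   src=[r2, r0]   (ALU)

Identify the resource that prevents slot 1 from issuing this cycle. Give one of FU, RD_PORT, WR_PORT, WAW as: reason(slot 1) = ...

reason(slot 1) = FU

slot 0 (MUL): ISSUE — free A3,Mu0,Ld1,B1 rp4 wp3
slot 1 (MUL): stall FU — free A3,Mu0,Ld1,B1 rp4 wp3
slot 2 (ALU): ISSUE — free A2,Mu0,Ld1,B1 rp2 wp2
slot 3 (ALU): ISSUE — free A1,Mu0,Ld1,B1 rp0 wp1
slot 4 (BR): stall RD_PORT — free A1,Mu0,Ld1,B1 rp0 wp1
slot 5 (ALU): stall RD_PORT — free A1,Mu0,Ld1,B1 rp0 wp1
slot 6 (ALU): stall RD_PORT — free A1,Mu0,Ld1,B1 rp0 wp1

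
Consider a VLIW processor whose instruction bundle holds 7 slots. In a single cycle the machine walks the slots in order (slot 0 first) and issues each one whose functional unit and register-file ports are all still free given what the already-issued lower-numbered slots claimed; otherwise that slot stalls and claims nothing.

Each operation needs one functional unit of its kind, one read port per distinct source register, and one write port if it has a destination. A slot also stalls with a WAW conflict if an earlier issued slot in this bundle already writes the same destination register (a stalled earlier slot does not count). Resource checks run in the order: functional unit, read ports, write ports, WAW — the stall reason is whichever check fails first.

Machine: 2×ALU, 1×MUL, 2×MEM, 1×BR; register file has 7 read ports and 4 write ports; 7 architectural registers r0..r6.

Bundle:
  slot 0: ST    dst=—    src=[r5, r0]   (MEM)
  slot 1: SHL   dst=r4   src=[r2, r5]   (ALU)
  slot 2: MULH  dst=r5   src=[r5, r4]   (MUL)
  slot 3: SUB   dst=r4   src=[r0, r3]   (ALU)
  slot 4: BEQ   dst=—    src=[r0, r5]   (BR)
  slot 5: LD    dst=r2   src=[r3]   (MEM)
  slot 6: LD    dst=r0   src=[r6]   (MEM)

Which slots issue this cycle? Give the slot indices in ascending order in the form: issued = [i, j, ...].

issued = [0, 1, 2, 5]

(0) want 1×MEM +2rd +0wr — yes → AL2|MU1|ME1|BR1|rd5|wr4
(1) want 1×ALU +2rd +1wr — yes → AL1|MU1|ME1|BR1|rd3|wr3
(2) want 1×MUL +2rd +1wr — yes → AL1|MU0|ME1|BR1|rd1|wr2
(3) want 1×ALU +2rd +1wr — RD_PORT → AL1|MU0|ME1|BR1|rd1|wr2
(4) want 1×BR +2rd +0wr — RD_PORT → AL1|MU0|ME1|BR1|rd1|wr2
(5) want 1×MEM +1rd +1wr — yes → AL1|MU0|ME0|BR1|rd0|wr1
(6) want 1×MEM +1rd +1wr — FU → AL1|MU0|ME0|BR1|rd0|wr1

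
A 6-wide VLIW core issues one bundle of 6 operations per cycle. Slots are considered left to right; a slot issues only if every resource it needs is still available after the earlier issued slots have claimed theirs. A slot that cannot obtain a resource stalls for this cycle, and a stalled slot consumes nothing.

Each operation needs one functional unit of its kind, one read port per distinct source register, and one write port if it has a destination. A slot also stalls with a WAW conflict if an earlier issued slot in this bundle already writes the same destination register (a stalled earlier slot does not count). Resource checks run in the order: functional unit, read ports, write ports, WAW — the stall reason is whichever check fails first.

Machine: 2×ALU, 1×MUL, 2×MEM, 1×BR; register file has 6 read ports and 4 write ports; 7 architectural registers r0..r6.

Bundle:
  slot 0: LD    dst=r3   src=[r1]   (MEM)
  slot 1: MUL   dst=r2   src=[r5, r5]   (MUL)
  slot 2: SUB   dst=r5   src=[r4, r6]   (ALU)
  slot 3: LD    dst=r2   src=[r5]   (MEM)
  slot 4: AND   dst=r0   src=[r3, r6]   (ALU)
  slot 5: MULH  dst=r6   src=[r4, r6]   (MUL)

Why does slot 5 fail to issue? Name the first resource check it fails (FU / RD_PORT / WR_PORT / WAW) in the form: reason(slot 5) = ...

reason(slot 5) = FU

  0. MEM→r3 ⇒ go  {2A/1Mu/1Ld/1B | 5r 3w}
  1. MUL→r2 ⇒ go  {2A/0Mu/1Ld/1B | 4r 2w}
  2. ALU→r5 ⇒ go  {1A/0Mu/1Ld/1B | 2r 1w}
  3. MEM→r2 ⇒ no(WAW)  {1A/0Mu/1Ld/1B | 2r 1w}
  4. ALU→r0 ⇒ go  {0A/0Mu/1Ld/1B | 0r 0w}
  5. MUL→r6 ⇒ no(FU)  {0A/0Mu/1Ld/1B | 0r 0w}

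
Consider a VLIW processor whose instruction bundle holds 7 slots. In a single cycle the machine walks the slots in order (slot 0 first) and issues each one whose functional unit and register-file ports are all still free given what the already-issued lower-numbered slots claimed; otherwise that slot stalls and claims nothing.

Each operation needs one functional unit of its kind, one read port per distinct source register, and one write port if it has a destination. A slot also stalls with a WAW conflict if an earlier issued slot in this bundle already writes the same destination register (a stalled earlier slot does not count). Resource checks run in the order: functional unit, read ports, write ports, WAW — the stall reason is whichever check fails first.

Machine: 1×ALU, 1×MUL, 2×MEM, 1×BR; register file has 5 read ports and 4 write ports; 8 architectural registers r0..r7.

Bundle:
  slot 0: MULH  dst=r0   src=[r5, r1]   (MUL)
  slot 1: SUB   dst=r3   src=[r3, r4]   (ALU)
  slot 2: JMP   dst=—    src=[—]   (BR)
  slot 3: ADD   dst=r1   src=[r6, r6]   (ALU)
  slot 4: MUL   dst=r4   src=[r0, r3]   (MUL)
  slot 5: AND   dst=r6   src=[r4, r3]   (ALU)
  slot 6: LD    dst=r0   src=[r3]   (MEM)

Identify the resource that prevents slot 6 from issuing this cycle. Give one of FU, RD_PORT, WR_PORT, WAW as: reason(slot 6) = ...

reason(slot 6) = WAW

  0. MUL→r0 ⇒ go  {1A/0Mu/2Ld/1B | 3r 3w}
  1. ALU→r3 ⇒ go  {0A/0Mu/2Ld/1B | 1r 2w}
  2. BR ⇒ go  {0A/0Mu/2Ld/0B | 1r 2w}
  3. ALU→r1 ⇒ no(FU)  {0A/0Mu/2Ld/0B | 1r 2w}
  4. MUL→r4 ⇒ no(FU)  {0A/0Mu/2Ld/0B | 1r 2w}
  5. ALU→r6 ⇒ no(FU)  {0A/0Mu/2Ld/0B | 1r 2w}
  6. MEM→r0 ⇒ no(WAW)  {0A/0Mu/2Ld/0B | 1r 2w}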